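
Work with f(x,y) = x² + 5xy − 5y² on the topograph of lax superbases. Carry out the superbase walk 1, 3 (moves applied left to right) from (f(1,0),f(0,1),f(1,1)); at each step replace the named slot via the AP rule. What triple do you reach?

start (1,-5,1) = (f(1,0),f(0,1),f(1,1))
replace slot 1: 2·((-5)+1) − 1 = -9 → (-9,-5,1)
replace slot 3: 2·((-9)+(-5)) − 1 = -29 → (-9,-5,-29)

-9,-5,-29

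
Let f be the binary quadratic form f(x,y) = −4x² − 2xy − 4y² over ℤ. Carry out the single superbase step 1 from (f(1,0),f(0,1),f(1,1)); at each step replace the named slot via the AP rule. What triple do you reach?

start (-4,-4,-10) = (f(1,0),f(0,1),f(1,1))
replace slot 1: 2·((-4)+(-10)) − (-4) = -24 → (-24,-4,-10)

-24,-4,-10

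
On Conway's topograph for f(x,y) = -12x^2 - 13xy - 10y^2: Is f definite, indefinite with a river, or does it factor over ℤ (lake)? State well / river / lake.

D = b²−4ac = (-13)² − 4·(-12)·(-10) = -311
D < 0 ⇒ definite ⇒ every region one sign ⇒ single well

well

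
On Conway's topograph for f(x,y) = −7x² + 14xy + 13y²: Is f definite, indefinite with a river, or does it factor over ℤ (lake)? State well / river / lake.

D = b²−4ac = 14² − 4·(-7)·13 = 560
D > 0 non-square ⇒ indefinite ⇒ periodic river

river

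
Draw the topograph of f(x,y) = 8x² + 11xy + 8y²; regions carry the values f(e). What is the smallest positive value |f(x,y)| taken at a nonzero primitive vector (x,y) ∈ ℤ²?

translate: b→-5 (≡11 mod 16), so (8,11,8)→(8,-5,5)
flip: (8,-5,5)→(5,5,8)
reduced (well bottom): (5,5,8) with a≤c, −a<b≤a
well minimum = a = 5

5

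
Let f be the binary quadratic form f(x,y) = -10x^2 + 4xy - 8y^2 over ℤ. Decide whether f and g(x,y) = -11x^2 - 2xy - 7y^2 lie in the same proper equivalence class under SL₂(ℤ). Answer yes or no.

D₁ = -304, D₂ = -304
f is negative-definite; reduce −f:
−f: flip: (10,-4,8)→(8,4,10)
−f: reduced (well bottom): (8,4,10) with a≤c, −a<b≤a
flip sign back: reduced form of f is (-8,-4,-10)
g is negative-definite; reduce −g:
−g: flip: (11,2,7)→(7,-2,11)
−g: reduced (well bottom): (7,-2,11) with a≤c, −a<b≤a
flip sign back: reduced form of g is (-7,2,-11)
reduced forms (-8, -4, -10) vs (-7, 2, -11) ⇒ inequivalent

no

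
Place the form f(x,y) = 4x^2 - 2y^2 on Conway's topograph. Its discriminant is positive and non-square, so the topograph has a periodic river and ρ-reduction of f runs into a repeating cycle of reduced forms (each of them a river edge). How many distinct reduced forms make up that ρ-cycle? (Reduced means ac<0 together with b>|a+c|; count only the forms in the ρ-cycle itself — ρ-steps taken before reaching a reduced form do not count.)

D = 32, ⌊√D⌋ = 5
descent: ρ → (-2,4,2)  [lands on river]
river: ρ → (2,4,-2)
ρ-cycle length = 2 (tail of 1 descent step not counted)

2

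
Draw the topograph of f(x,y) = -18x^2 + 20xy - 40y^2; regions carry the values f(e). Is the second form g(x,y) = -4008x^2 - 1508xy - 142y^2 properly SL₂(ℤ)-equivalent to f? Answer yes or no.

D₁ = -2480, D₂ = -2480
f is negative-definite; reduce −f:
−f: translate: b→16 (≡-20 mod 36), so (18,-20,40)→(18,16,38)
−f: reduced (well bottom): (18,16,38) with a≤c, −a<b≤a
flip sign back: reduced form of f is (-18,-16,-38)
g is negative-definite; reduce −g:
−g: flip: (4008,1508,142)→(142,-1508,4008)
−g: translate: b→-88 (≡-1508 mod 284), so (142,-1508,4008)→(142,-88,18)
−g: flip: (142,-88,18)→(18,88,142)
−g: translate: b→16 (≡88 mod 36), so (18,88,142)→(18,16,38)
−g: reduced (well bottom): (18,16,38) with a≤c, −a<b≤a
flip sign back: reduced form of g is (-18,-16,-38)
reduced forms (-18, -16, -38) vs (-18, -16, -38) ⇒ equivalent

yes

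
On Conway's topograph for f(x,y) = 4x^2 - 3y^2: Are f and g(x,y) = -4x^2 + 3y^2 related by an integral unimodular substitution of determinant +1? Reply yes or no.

D₁ = 48, D₂ = 48
river cycle of f (length 2): (-3, 6, 1), (1, 6, -3)
river cycle of g (length 2): (3, 6, -1), (-1, 6, 3)
cycles differ ⇒ inequivalent

no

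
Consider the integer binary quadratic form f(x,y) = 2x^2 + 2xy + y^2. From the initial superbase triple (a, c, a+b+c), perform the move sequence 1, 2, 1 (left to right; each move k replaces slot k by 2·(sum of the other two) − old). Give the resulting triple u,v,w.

start (2,1,5) = (f(1,0),f(0,1),f(1,1))
replace slot 1: 2·(1+5) − 2 = 10 → (10,1,5)
replace slot 2: 2·(10+5) − 1 = 29 → (10,29,5)
replace slot 1: 2·(29+5) − 10 = 58 → (58,29,5)

58,29,5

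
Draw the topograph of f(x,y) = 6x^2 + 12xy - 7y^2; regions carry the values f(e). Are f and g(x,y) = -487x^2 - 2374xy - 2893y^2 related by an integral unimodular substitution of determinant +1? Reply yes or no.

D₁ = 312, D₂ = 312
river cycle of f (length 4): (-7, 16, 2), (2, 16, -7), (-7, 12, 6), (6, 12, -7)
river cycle of g (length 4): (-7, 16, 2), (2, 16, -7), (-7, 12, 6), (6, 12, -7)
cycles coincide ⇒ equivalent

yes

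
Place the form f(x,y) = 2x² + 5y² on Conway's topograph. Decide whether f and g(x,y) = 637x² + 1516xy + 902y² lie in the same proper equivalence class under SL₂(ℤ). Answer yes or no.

D₁ = -40, D₂ = -40
f: reduced (well bottom): (2,0,5) with a≤c, −a<b≤a
g: translate: b→242 (≡1516 mod 1274), so (637,1516,902)→(637,242,23)
g: flip: (637,242,23)→(23,-242,637)
g: translate: b→-12 (≡-242 mod 46), so (23,-242,637)→(23,-12,2)
g: flip: (23,-12,2)→(2,12,23)
g: translate: b→0 (≡12 mod 4), so (2,12,23)→(2,0,5)
g: reduced (well bottom): (2,0,5) with a≤c, −a<b≤a
reduced forms (2, 0, 5) vs (2, 0, 5) ⇒ equivalent

yes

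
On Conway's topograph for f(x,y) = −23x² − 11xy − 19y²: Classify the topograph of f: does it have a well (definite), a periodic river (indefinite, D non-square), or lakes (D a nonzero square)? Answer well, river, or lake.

D = b²−4ac = (-11)² − 4·(-23)·(-19) = -1627
D < 0 ⇒ definite ⇒ every region one sign ⇒ single well

well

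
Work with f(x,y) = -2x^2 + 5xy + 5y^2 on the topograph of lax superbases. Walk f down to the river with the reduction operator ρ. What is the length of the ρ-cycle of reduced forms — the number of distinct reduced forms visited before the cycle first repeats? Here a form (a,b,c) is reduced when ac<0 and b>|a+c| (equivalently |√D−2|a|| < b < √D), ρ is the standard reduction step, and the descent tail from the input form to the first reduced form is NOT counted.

D = 65, ⌊√D⌋ = 8
river: ρ → (5,5,-2)
river: ρ → (-2,7,2)
river: ρ → (2,5,-5)
river: ρ → (-5,5,2)
river: ρ → (2,7,-2)
river: ρ → (-2,5,5)
ρ-cycle length = 6 (tail of 0 descent steps not counted)

6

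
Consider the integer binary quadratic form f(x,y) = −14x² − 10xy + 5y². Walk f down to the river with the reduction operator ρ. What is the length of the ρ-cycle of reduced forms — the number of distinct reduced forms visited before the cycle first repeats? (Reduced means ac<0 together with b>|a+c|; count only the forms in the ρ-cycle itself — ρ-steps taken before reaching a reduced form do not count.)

D = 380, ⌊√D⌋ = 19
descent: ρ → (5,10,-14)  [lands on river]
river: ρ → (-14,18,1)
river: ρ → (1,18,-14)
river: ρ → (-14,10,5)
ρ-cycle length = 4 (tail of 1 descent step not counted)

4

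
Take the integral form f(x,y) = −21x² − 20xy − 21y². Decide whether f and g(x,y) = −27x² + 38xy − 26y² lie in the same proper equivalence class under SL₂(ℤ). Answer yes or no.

D₁ = -1364, D₂ = -1364
f is negative-definite; reduce −f:
−f: reduced (well bottom): (21,20,21) with a≤c, −a<b≤a
flip sign back: reduced form of f is (-21,-20,-21)
g is negative-definite; reduce −g:
−g: translate: b→16 (≡-38 mod 54), so (27,-38,26)→(27,16,15)
−g: flip: (27,16,15)→(15,-16,27)
−g: translate: b→14 (≡-16 mod 30), so (15,-16,27)→(15,14,26)
−g: reduced (well bottom): (15,14,26) with a≤c, −a<b≤a
flip sign back: reduced form of g is (-15,-14,-26)
reduced forms (-21, -20, -21) vs (-15, -14, -26) ⇒ inequivalent

no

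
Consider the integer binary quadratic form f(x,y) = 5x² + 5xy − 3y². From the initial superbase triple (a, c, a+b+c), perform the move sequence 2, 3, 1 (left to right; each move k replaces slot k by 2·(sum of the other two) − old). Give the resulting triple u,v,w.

start (5,-3,7) = (f(1,0),f(0,1),f(1,1))
replace slot 2: 2·(5+7) − (-3) = 27 → (5,27,7)
replace slot 3: 2·(5+27) − 7 = 57 → (5,27,57)
replace slot 1: 2·(27+57) − 5 = 163 → (163,27,57)

163,27,57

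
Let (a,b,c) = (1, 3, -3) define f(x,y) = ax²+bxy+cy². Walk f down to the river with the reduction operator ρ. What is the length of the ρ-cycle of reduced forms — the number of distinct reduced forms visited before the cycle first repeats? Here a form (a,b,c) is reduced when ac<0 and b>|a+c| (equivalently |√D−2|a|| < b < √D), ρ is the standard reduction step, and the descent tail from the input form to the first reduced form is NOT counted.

D = 21, ⌊√D⌋ = 4
river: ρ → (-3,3,1)
river: ρ → (1,3,-3)
ρ-cycle length = 2 (tail of 0 descent steps not counted)

2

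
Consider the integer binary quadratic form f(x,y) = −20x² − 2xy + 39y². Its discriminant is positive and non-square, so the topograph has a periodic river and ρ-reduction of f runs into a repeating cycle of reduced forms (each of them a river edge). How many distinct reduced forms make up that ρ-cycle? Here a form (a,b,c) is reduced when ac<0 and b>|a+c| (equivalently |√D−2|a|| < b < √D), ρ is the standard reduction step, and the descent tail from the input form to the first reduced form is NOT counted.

D = 3124, ⌊√D⌋ = 55
descent: ρ → (39,2,-20)
descent: ρ → (-20,38,21)  [lands on river]
river: ρ → (21,46,-12)
river: ρ → (-12,50,13)
river: ρ → (13,54,-4)
river: ρ → (-4,50,39)
river: ρ → (39,28,-15)
river: ρ → (-15,32,35)
river: ρ → (35,38,-12)
river: ρ → (-12,34,41)
river: ρ → (41,48,-5)
river: ρ → (-5,52,21)
river: ρ → (21,32,-25)
river: ρ → (-25,18,28)
river: ρ → (28,38,-15)
river: ρ → (-15,52,7)
river: ρ → (7,46,-36)
river: ρ → (-36,26,17)
river: ρ → (17,42,-20)
ρ-cycle length = 18 (tail of 2 descent steps not counted)

18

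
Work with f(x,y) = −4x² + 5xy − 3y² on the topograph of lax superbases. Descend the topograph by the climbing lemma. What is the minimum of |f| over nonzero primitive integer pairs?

translate: b→3 (≡-5 mod 8), so (4,-5,3)→(4,3,2)
flip: (4,3,2)→(2,-3,4)
translate: b→1 (≡-3 mod 4), so (2,-3,4)→(2,1,3)
reduced (well bottom): (2,1,3) with a≤c, −a<b≤a
well minimum |f| = |-2| = 2 (negative-definite)

2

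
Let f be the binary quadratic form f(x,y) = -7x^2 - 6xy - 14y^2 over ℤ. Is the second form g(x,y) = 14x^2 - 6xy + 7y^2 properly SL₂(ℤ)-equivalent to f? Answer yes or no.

D₁ = -356, D₂ = -356
f is negative-definite; reduce −f:
−f: reduced (well bottom): (7,6,14) with a≤c, −a<b≤a
flip sign back: reduced form of f is (-7,-6,-14)
g: flip: (14,-6,7)→(7,6,14)
g: reduced (well bottom): (7,6,14) with a≤c, −a<b≤a
reduced forms (-7, -6, -14) vs (7, 6, 14) ⇒ inequivalent

no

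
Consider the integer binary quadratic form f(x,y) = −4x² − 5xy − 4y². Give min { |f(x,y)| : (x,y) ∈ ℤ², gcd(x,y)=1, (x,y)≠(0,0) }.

translate: b→-3 (≡5 mod 8), so (4,5,4)→(4,-3,3)
flip: (4,-3,3)→(3,3,4)
reduced (well bottom): (3,3,4) with a≤c, −a<b≤a
well minimum |f| = |-3| = 3 (negative-definite)

3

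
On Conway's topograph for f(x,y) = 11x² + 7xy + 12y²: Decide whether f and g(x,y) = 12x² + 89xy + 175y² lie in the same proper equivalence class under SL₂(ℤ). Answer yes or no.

D₁ = -479, D₂ = -479
f: reduced (well bottom): (11,7,12) with a≤c, −a<b≤a
g: translate: b→-7 (≡89 mod 24), so (12,89,175)→(12,-7,11)
g: flip: (12,-7,11)→(11,7,12)
g: reduced (well bottom): (11,7,12) with a≤c, −a<b≤a
reduced forms (11, 7, 12) vs (11, 7, 12) ⇒ equivalent

yes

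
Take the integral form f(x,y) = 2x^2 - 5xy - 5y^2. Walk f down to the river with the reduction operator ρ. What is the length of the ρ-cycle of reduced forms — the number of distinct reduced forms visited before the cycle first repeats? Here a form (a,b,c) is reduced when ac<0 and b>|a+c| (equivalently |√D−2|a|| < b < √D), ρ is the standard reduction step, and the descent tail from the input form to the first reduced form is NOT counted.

D = 65, ⌊√D⌋ = 8
descent: ρ → (-5,5,2)  [lands on river]
river: ρ → (2,7,-2)
river: ρ → (-2,5,5)
river: ρ → (5,5,-2)
river: ρ → (-2,7,2)
river: ρ → (2,5,-5)
ρ-cycle length = 6 (tail of 1 descent step not counted)

6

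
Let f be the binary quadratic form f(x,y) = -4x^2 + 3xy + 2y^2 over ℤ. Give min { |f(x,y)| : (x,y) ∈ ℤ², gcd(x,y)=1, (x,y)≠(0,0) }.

river: ρ → (2,5,-2)
river: ρ → (-2,3,4)
river: ρ → (4,5,-1)
river: ρ → (-1,5,4)
river: ρ → (4,3,-2)
river: ρ → (-2,5,2)
river: ρ → (2,3,-4)
river: ρ → (-4,5,1)
river: ρ → (1,5,-4)
river: ρ → (-4,3,2)
closes: descent 0, river 10
min |a| on river = 1

1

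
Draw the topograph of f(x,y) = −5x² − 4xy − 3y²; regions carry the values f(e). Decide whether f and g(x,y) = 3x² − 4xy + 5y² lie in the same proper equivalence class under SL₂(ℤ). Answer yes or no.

D₁ = -44, D₂ = -44
f is negative-definite; reduce −f:
−f: flip: (5,4,3)→(3,-4,5)
−f: translate: b→2 (≡-4 mod 6), so (3,-4,5)→(3,2,4)
−f: reduced (well bottom): (3,2,4) with a≤c, −a<b≤a
flip sign back: reduced form of f is (-3,-2,-4)
g: translate: b→2 (≡-4 mod 6), so (3,-4,5)→(3,2,4)
g: reduced (well bottom): (3,2,4) with a≤c, −a<b≤a
reduced forms (-3, -2, -4) vs (3, 2, 4) ⇒ inequivalent

no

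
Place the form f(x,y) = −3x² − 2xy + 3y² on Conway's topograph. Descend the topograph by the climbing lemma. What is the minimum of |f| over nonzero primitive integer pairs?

descent: ρ → (3,2,-3)  [lands on river]
river: ρ → (-3,4,2)
river: ρ → (2,4,-3)
river: ρ → (-3,2,3)
river: ρ → (3,4,-2)
river: ρ → (-2,4,3)
closes: descent 1, river 6
min |a| on river = 2

2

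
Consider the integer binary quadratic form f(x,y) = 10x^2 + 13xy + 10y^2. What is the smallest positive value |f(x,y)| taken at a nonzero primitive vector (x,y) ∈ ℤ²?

translate: b→-7 (≡13 mod 20), so (10,13,10)→(10,-7,7)
flip: (10,-7,7)→(7,7,10)
reduced (well bottom): (7,7,10) with a≤c, −a<b≤a
well minimum = a = 7

7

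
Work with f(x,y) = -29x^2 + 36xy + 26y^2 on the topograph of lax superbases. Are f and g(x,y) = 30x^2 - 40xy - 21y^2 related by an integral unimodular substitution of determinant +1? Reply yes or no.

D₁ = 4312, D₂ = 4120
discriminants differ ⇒ not SL₂(ℤ)-equivalent

no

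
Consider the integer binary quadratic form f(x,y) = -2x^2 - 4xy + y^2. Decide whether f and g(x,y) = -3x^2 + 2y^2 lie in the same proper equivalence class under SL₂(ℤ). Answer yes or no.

D₁ = 24, D₂ = 24
river cycle of f (length 2): (1, 4, -2), (-2, 4, 1)
river cycle of g (length 2): (2, 4, -1), (-1, 4, 2)
cycles differ ⇒ inequivalent

no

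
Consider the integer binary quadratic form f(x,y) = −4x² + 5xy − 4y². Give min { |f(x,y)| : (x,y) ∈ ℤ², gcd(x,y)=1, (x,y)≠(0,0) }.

translate: b→3 (≡-5 mod 8), so (4,-5,4)→(4,3,3)
flip: (4,3,3)→(3,-3,4)
translate: b→3 (≡-3 mod 6), so (3,-3,4)→(3,3,4)
reduced (well bottom): (3,3,4) with a≤c, −a<b≤a
well minimum |f| = |-3| = 3 (negative-definite)

3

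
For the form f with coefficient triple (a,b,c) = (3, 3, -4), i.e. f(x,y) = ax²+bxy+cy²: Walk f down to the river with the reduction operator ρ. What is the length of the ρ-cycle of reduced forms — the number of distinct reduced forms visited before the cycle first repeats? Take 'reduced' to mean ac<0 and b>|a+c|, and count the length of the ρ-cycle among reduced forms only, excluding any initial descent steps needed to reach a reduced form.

D = 57, ⌊√D⌋ = 7
river: ρ → (-4,5,2)
river: ρ → (2,7,-1)
river: ρ → (-1,7,2)
river: ρ → (2,5,-4)
river: ρ → (-4,3,3)
river: ρ → (3,3,-4)
ρ-cycle length = 6 (tail of 0 descent steps not counted)

6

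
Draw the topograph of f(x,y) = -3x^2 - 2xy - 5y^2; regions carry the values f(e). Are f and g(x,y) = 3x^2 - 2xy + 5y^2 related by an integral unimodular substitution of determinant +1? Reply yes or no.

D₁ = -56, D₂ = -56
f is negative-definite; reduce −f:
−f: reduced (well bottom): (3,2,5) with a≤c, −a<b≤a
flip sign back: reduced form of f is (-3,-2,-5)
g: reduced (well bottom): (3,-2,5) with a≤c, −a<b≤a
reduced forms (-3, -2, -5) vs (3, -2, 5) ⇒ inequivalent

no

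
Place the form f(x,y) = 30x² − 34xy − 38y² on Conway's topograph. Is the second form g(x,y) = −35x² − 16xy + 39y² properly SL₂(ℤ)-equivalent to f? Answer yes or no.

D₁ = 5716, D₂ = 5716
river cycle of f (length 14): (-38, 34, 30), (30, 26, -42), (-42, 58, 14), (14, 54, -50), (-50, 46, 18), (18, 62, -26), (-26, 42, 38), (38, 34, -30), (-30, 26, 42), (42, 58, -14), … (4 more)
river cycle of g (length 26): (39, 16, -35), (-35, 54, 20), (20, 66, -17), (-17, 70, 12), (12, 74, -5), (-5, 66, 68), (68, 70, -3), (-3, 74, 20), (20, 46, -45), (-45, 44, 21), … (16 more)
cycles differ ⇒ inequivalent

no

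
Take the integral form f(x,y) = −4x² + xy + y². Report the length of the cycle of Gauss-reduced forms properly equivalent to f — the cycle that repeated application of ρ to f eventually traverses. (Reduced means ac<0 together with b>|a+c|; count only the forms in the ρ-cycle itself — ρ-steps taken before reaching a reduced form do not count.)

D = 17, ⌊√D⌋ = 4
descent: ρ → (1,3,-2)  [lands on river]
river: ρ → (-2,1,2)
river: ρ → (2,3,-1)
river: ρ → (-1,3,2)
river: ρ → (2,1,-2)
river: ρ → (-2,3,1)
ρ-cycle length = 6 (tail of 1 descent step not counted)

6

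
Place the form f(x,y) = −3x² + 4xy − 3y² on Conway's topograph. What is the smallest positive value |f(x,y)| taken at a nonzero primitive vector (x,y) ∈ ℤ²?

translate: b→2 (≡-4 mod 6), so (3,-4,3)→(3,2,2)
flip: (3,2,2)→(2,-2,3)
translate: b→2 (≡-2 mod 4), so (2,-2,3)→(2,2,3)
reduced (well bottom): (2,2,3) with a≤c, −a<b≤a
well minimum |f| = |-2| = 2 (negative-definite)

2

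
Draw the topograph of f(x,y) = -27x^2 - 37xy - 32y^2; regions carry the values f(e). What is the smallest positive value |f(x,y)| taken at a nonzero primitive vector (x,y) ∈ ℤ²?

translate: b→-17 (≡37 mod 54), so (27,37,32)→(27,-17,22)
flip: (27,-17,22)→(22,17,27)
reduced (well bottom): (22,17,27) with a≤c, −a<b≤a
well minimum |f| = |-22| = 22 (negative-definite)

22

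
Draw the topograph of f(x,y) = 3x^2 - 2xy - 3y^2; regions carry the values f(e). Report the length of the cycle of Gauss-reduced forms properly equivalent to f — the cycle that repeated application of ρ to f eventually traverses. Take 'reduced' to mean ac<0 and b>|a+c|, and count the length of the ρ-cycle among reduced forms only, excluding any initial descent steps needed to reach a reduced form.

D = 40, ⌊√D⌋ = 6
descent: ρ → (-3,2,3)  [lands on river]
river: ρ → (3,4,-2)
river: ρ → (-2,4,3)
river: ρ → (3,2,-3)
river: ρ → (-3,4,2)
river: ρ → (2,4,-3)
ρ-cycle length = 6 (tail of 1 descent step not counted)

6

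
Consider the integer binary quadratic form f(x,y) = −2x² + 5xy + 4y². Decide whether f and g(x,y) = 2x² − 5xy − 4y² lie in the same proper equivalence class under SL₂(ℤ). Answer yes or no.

D₁ = 57, D₂ = 57
river cycle of f (length 6): (4, 3, -3), (-3, 3, 4), (4, 5, -2), (-2, 7, 1), (1, 7, -2), (-2, 5, 4)
river cycle of g (length 6): (-4, 5, 2), (2, 7, -1), (-1, 7, 2), (2, 5, -4), (-4, 3, 3), (3, 3, -4)
cycles differ ⇒ inequivalent

no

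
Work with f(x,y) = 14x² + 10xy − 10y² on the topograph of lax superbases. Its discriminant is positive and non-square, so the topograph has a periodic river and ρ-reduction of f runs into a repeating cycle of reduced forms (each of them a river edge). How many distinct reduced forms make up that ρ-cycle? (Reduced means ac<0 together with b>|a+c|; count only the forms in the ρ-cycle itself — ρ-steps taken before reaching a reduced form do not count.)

D = 660, ⌊√D⌋ = 25
river: ρ → (-10,10,14)
river: ρ → (14,18,-6)
river: ρ → (-6,18,14)
river: ρ → (14,10,-10)
ρ-cycle length = 4 (tail of 0 descent steps not counted)

4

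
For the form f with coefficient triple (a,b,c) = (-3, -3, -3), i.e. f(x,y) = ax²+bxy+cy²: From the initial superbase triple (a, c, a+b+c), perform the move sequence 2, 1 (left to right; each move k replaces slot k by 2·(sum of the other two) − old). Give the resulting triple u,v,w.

start (-3,-3,-9) = (f(1,0),f(0,1),f(1,1))
replace slot 2: 2·((-3)+(-9)) − (-3) = -21 → (-3,-21,-9)
replace slot 1: 2·((-21)+(-9)) − (-3) = -57 → (-57,-21,-9)

-57,-21,-9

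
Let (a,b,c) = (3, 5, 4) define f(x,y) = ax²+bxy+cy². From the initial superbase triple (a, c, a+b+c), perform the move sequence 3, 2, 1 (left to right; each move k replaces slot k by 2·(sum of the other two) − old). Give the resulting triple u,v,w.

start (3,4,12) = (f(1,0),f(0,1),f(1,1))
replace slot 3: 2·(3+4) − 12 = 2 → (3,4,2)
replace slot 2: 2·(3+2) − 4 = 6 → (3,6,2)
replace slot 1: 2·(6+2) − 3 = 13 → (13,6,2)

13,6,2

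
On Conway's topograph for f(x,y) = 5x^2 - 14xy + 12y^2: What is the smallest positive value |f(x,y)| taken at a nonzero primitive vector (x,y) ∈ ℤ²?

translate: b→-4 (≡-14 mod 10), so (5,-14,12)→(5,-4,3)
flip: (5,-4,3)→(3,4,5)
translate: b→-2 (≡4 mod 6), so (3,4,5)→(3,-2,4)
reduced (well bottom): (3,-2,4) with a≤c, −a<b≤a
well minimum = a = 3

3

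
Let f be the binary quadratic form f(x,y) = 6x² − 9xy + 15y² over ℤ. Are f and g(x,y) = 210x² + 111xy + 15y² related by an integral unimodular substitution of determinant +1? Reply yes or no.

D₁ = -279, D₂ = -279
f: translate: b→3 (≡-9 mod 12), so (6,-9,15)→(6,3,12)
f: reduced (well bottom): (6,3,12) with a≤c, −a<b≤a
g: flip: (210,111,15)→(15,-111,210)
g: translate: b→9 (≡-111 mod 30), so (15,-111,210)→(15,9,6)
g: flip: (15,9,6)→(6,-9,15)
g: translate: b→3 (≡-9 mod 12), so (6,-9,15)→(6,3,12)
g: reduced (well bottom): (6,3,12) with a≤c, −a<b≤a
reduced forms (6, 3, 12) vs (6, 3, 12) ⇒ equivalent

yes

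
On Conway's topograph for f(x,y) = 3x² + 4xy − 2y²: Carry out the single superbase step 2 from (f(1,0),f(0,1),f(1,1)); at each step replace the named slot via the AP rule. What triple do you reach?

start (3,-2,5) = (f(1,0),f(0,1),f(1,1))
replace slot 2: 2·(3+5) − (-2) = 18 → (3,18,5)

3,18,5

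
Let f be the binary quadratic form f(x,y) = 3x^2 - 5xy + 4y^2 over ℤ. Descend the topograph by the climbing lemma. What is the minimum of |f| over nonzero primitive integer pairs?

translate: b→1 (≡-5 mod 6), so (3,-5,4)→(3,1,2)
flip: (3,1,2)→(2,-1,3)
reduced (well bottom): (2,-1,3) with a≤c, −a<b≤a
well minimum = a = 2

2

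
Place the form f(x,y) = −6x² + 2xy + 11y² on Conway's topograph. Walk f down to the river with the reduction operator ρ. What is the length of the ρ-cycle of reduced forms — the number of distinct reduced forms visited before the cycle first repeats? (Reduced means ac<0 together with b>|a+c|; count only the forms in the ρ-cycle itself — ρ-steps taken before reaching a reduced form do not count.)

D = 268, ⌊√D⌋ = 16
descent: ρ → (11,-2,-6)
descent: ρ → (-6,14,3)  [lands on river]
river: ρ → (3,16,-1)
river: ρ → (-1,16,3)
river: ρ → (3,14,-6)
river: ρ → (-6,10,7)
river: ρ → (7,4,-9)
river: ρ → (-9,14,2)
river: ρ → (2,14,-9)
river: ρ → (-9,4,7)
river: ρ → (7,10,-6)
ρ-cycle length = 10 (tail of 2 descent steps not counted)

10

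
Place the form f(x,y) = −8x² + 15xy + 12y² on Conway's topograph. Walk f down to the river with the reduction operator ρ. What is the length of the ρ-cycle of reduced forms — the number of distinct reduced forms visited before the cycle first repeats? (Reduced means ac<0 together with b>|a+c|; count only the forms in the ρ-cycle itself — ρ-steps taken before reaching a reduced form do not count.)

D = 609, ⌊√D⌋ = 24
river: ρ → (12,9,-11)
river: ρ → (-11,13,10)
river: ρ → (10,7,-14)
river: ρ → (-14,21,3)
river: ρ → (3,21,-14)
river: ρ → (-14,7,10)
river: ρ → (10,13,-11)
river: ρ → (-11,9,12)
river: ρ → (12,15,-8)
river: ρ → (-8,17,10)
river: ρ → (10,23,-2)
river: ρ → (-2,21,21)
river: ρ → (21,21,-2)
river: ρ → (-2,23,10)
river: ρ → (10,17,-8)
river: ρ → (-8,15,12)
ρ-cycle length = 16 (tail of 0 descent steps not counted)

16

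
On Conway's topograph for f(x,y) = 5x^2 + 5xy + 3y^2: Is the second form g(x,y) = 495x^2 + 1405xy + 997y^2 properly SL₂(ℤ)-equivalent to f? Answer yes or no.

D₁ = -35, D₂ = -35
f: flip: (5,5,3)→(3,-5,5)
f: translate: b→1 (≡-5 mod 6), so (3,-5,5)→(3,1,3)
f: reduced (well bottom): (3,1,3) with a≤c, −a<b≤a
g: translate: b→415 (≡1405 mod 990), so (495,1405,997)→(495,415,87)
g: flip: (495,415,87)→(87,-415,495)
g: translate: b→-67 (≡-415 mod 174), so (87,-415,495)→(87,-67,13)
g: flip: (87,-67,13)→(13,67,87)
g: translate: b→-11 (≡67 mod 26), so (13,67,87)→(13,-11,3)
g: flip: (13,-11,3)→(3,11,13)
g: translate: b→-1 (≡11 mod 6), so (3,11,13)→(3,-1,3)
g: flip: (3,-1,3)→(3,1,3)
g: reduced (well bottom): (3,1,3) with a≤c, −a<b≤a
reduced forms (3, 1, 3) vs (3, 1, 3) ⇒ equivalent

yes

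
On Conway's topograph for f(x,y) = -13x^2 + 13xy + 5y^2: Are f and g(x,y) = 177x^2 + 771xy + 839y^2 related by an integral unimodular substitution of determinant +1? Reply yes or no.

D₁ = 429, D₂ = 429
river cycle of f (length 6): (5, 17, -7), (-7, 11, 11), (11, 11, -7), (-7, 17, 5), (5, 13, -13), (-13, 13, 5)
river cycle of g (length 6): (5, 17, -7), (-7, 11, 11), (11, 11, -7), (-7, 17, 5), (5, 13, -13), (-13, 13, 5)
cycles coincide ⇒ equivalent

yes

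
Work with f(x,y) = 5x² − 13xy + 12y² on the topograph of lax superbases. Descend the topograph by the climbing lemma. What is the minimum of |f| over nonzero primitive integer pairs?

translate: b→-3 (≡-13 mod 10), so (5,-13,12)→(5,-3,4)
flip: (5,-3,4)→(4,3,5)
reduced (well bottom): (4,3,5) with a≤c, −a<b≤a
well minimum = a = 4

4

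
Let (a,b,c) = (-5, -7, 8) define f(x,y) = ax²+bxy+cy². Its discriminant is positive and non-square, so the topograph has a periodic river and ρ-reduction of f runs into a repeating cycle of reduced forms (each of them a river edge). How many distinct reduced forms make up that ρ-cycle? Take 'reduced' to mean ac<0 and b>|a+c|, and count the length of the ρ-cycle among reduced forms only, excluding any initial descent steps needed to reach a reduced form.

D = 209, ⌊√D⌋ = 14
descent: ρ → (8,7,-5)  [lands on river]
river: ρ → (-5,13,2)
river: ρ → (2,11,-11)
river: ρ → (-11,11,2)
river: ρ → (2,13,-5)
river: ρ → (-5,7,8)
river: ρ → (8,9,-4)
river: ρ → (-4,7,10)
river: ρ → (10,13,-1)
river: ρ → (-1,13,10)
river: ρ → (10,7,-4)
river: ρ → (-4,9,8)
ρ-cycle length = 12 (tail of 1 descent step not counted)

12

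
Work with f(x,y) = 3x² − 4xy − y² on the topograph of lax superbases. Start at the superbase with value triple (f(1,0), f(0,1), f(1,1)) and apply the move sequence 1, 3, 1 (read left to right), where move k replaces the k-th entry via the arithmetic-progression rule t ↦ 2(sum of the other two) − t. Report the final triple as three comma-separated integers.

start (3,-1,-2) = (f(1,0),f(0,1),f(1,1))
replace slot 1: 2·((-1)+(-2)) − 3 = -9 → (-9,-1,-2)
replace slot 3: 2·((-9)+(-1)) − (-2) = -18 → (-9,-1,-18)
replace slot 1: 2·((-1)+(-18)) − (-9) = -29 → (-29,-1,-18)

-29,-1,-18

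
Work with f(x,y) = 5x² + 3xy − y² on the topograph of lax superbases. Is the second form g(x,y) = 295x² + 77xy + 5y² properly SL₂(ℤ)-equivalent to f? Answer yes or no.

D₁ = 29, D₂ = 29
river cycle of f (length 2): (-1, 5, 1), (1, 5, -1)
river cycle of g (length 2): (-1, 5, 1), (1, 5, -1)
cycles coincide ⇒ equivalent

yes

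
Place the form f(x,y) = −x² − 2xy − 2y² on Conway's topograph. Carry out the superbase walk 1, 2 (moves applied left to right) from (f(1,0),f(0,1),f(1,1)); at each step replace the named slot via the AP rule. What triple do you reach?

start (-1,-2,-5) = (f(1,0),f(0,1),f(1,1))
replace slot 1: 2·((-2)+(-5)) − (-1) = -13 → (-13,-2,-5)
replace slot 2: 2·((-13)+(-5)) − (-2) = -34 → (-13,-34,-5)

-13,-34,-5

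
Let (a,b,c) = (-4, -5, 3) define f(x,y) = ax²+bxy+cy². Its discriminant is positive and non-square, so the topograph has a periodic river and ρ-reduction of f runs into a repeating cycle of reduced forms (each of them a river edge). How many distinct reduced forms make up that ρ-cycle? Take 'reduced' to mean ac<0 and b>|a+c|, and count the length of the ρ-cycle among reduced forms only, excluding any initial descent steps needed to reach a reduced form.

D = 73, ⌊√D⌋ = 8
descent: ρ → (3,5,-4)  [lands on river]
river: ρ → (-4,3,4)
river: ρ → (4,5,-3)
river: ρ → (-3,7,2)
river: ρ → (2,5,-6)
river: ρ → (-6,7,1)
river: ρ → (1,7,-6)
river: ρ → (-6,5,2)
river: ρ → (2,7,-3)
river: ρ → (-3,5,4)
river: ρ → (4,3,-4)
river: ρ → (-4,5,3)
river: ρ → (3,7,-2)
river: ρ → (-2,5,6)
river: ρ → (6,7,-1)
river: ρ → (-1,7,6)
river: ρ → (6,5,-2)
river: ρ → (-2,7,3)
ρ-cycle length = 18 (tail of 1 descent step not counted)

18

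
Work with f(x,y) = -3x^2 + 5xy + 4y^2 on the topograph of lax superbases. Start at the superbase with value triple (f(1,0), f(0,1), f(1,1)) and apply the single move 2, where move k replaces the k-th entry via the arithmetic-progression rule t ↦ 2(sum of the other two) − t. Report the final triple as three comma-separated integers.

start (-3,4,6) = (f(1,0),f(0,1),f(1,1))
replace slot 2: 2·((-3)+6) − 4 = 2 → (-3,2,6)

-3,2,6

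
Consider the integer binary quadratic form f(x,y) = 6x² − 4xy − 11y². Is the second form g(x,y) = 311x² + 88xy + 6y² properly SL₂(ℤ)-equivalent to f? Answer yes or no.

D₁ = 280, D₂ = 280
river cycle of f (length 6): (6, 8, -9), (-9, 10, 5), (5, 10, -9), (-9, 8, 6), (6, 16, -1), (-1, 16, 6)
river cycle of g (length 6): (6, 8, -9), (-9, 10, 5), (5, 10, -9), (-9, 8, 6), (6, 16, -1), (-1, 16, 6)
cycles coincide ⇒ equivalent

yes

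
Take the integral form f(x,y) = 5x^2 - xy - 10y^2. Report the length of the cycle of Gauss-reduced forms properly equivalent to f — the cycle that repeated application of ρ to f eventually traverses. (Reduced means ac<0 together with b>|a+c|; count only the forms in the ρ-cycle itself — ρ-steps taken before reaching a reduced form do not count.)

D = 201, ⌊√D⌋ = 14
descent: ρ → (-10,1,5)
descent: ρ → (5,9,-6)  [lands on river]
river: ρ → (-6,3,8)
river: ρ → (8,13,-1)
river: ρ → (-1,13,8)
river: ρ → (8,3,-6)
river: ρ → (-6,9,5)
river: ρ → (5,11,-4)
river: ρ → (-4,13,2)
river: ρ → (2,11,-10)
river: ρ → (-10,9,3)
river: ρ → (3,9,-10)
river: ρ → (-10,11,2)
river: ρ → (2,13,-4)
river: ρ → (-4,11,5)
ρ-cycle length = 14 (tail of 2 descent steps not counted)

14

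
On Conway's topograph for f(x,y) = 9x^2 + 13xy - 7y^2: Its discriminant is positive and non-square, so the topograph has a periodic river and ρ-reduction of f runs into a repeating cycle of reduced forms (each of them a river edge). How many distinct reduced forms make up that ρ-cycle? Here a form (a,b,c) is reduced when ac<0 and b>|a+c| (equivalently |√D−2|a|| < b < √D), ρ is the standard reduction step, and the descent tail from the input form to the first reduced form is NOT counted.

D = 421, ⌊√D⌋ = 20
river: ρ → (-7,15,7)
river: ρ → (7,13,-9)
river: ρ → (-9,5,11)
river: ρ → (11,17,-3)
river: ρ → (-3,19,5)
river: ρ → (5,11,-15)
river: ρ → (-15,19,1)
river: ρ → (1,19,-15)
river: ρ → (-15,11,5)
river: ρ → (5,19,-3)
river: ρ → (-3,17,11)
river: ρ → (11,5,-9)
river: ρ → (-9,13,7)
river: ρ → (7,15,-7)
river: ρ → (-7,13,9)
river: ρ → (9,5,-11)
river: ρ → (-11,17,3)
river: ρ → (3,19,-5)
river: ρ → (-5,11,15)
river: ρ → (15,19,-1)
river: ρ → (-1,19,15)
river: ρ → (15,11,-5)
river: ρ → (-5,19,3)
river: ρ → (3,17,-11)
river: ρ → (-11,5,9)
river: ρ → (9,13,-7)
ρ-cycle length = 26 (tail of 0 descent steps not counted)

26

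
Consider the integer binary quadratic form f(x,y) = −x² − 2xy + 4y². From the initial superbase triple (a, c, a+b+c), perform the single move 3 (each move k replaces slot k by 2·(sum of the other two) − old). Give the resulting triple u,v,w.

start (-1,4,1) = (f(1,0),f(0,1),f(1,1))
replace slot 3: 2·((-1)+4) − 1 = 5 → (-1,4,5)

-1,4,5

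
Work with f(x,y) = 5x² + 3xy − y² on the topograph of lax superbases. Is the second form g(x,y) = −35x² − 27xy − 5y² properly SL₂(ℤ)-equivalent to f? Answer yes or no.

D₁ = 29, D₂ = 29
river cycle of f (length 2): (-1, 5, 1), (1, 5, -1)
river cycle of g (length 2): (1, 5, -1), (-1, 5, 1)
cycles coincide ⇒ equivalent

yes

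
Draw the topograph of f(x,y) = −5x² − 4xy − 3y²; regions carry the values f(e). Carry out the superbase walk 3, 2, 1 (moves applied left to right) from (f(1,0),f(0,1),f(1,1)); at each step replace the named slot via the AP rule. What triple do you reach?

start (-5,-3,-12) = (f(1,0),f(0,1),f(1,1))
replace slot 3: 2·((-5)+(-3)) − (-12) = -4 → (-5,-3,-4)
replace slot 2: 2·((-5)+(-4)) − (-3) = -15 → (-5,-15,-4)
replace slot 1: 2·((-15)+(-4)) − (-5) = -33 → (-33,-15,-4)

-33,-15,-4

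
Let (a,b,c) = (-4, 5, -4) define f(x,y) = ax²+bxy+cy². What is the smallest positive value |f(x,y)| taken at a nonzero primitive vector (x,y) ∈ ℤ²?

translate: b→3 (≡-5 mod 8), so (4,-5,4)→(4,3,3)
flip: (4,3,3)→(3,-3,4)
translate: b→3 (≡-3 mod 6), so (3,-3,4)→(3,3,4)
reduced (well bottom): (3,3,4) with a≤c, −a<b≤a
well minimum |f| = |-3| = 3 (negative-definite)

3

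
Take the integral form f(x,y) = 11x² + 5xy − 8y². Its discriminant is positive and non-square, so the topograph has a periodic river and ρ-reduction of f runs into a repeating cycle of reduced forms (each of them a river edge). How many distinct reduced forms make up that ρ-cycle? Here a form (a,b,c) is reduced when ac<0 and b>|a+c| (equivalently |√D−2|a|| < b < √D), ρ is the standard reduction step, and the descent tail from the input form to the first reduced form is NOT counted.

D = 377, ⌊√D⌋ = 19
river: ρ → (-8,11,8)
river: ρ → (8,5,-11)
river: ρ → (-11,17,2)
river: ρ → (2,19,-2)
river: ρ → (-2,17,11)
river: ρ → (11,5,-8)
ρ-cycle length = 6 (tail of 0 descent steps not counted)

6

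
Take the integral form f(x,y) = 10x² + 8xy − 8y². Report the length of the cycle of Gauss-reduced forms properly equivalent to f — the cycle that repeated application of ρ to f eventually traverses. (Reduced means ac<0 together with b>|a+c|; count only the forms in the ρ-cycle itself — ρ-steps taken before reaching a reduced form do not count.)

D = 384, ⌊√D⌋ = 19
river: ρ → (-8,8,10)
river: ρ → (10,12,-6)
river: ρ → (-6,12,10)
river: ρ → (10,8,-8)
ρ-cycle length = 4 (tail of 0 descent steps not counted)

4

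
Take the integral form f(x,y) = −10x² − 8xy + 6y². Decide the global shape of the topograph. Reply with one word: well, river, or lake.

D = b²−4ac = (-8)² − 4·(-10)·6 = 304
D > 0 non-square ⇒ indefinite ⇒ periodic river

river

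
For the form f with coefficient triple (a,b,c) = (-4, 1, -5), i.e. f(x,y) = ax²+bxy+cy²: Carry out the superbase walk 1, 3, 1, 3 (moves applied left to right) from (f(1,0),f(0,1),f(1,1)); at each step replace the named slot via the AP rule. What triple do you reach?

start (-4,-5,-8) = (f(1,0),f(0,1),f(1,1))
replace slot 1: 2·((-5)+(-8)) − (-4) = -22 → (-22,-5,-8)
replace slot 3: 2·((-22)+(-5)) − (-8) = -46 → (-22,-5,-46)
replace slot 1: 2·((-5)+(-46)) − (-22) = -80 → (-80,-5,-46)
replace slot 3: 2·((-80)+(-5)) − (-46) = -124 → (-80,-5,-124)

-80,-5,-124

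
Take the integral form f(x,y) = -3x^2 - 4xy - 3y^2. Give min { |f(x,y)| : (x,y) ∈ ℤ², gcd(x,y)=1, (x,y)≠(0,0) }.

translate: b→-2 (≡4 mod 6), so (3,4,3)→(3,-2,2)
flip: (3,-2,2)→(2,2,3)
reduced (well bottom): (2,2,3) with a≤c, −a<b≤a
well minimum |f| = |-2| = 2 (negative-definite)

2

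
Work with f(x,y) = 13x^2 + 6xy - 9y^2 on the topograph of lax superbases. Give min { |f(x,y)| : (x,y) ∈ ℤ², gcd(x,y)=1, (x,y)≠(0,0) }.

river: ρ → (-9,12,10)
river: ρ → (10,8,-11)
river: ρ → (-11,14,7)
river: ρ → (7,14,-11)
river: ρ → (-11,8,10)
river: ρ → (10,12,-9)
river: ρ → (-9,6,13)
river: ρ → (13,20,-2)
river: ρ → (-2,20,13)
river: ρ → (13,6,-9)
closes: descent 0, river 10
min |a| on river = 2

2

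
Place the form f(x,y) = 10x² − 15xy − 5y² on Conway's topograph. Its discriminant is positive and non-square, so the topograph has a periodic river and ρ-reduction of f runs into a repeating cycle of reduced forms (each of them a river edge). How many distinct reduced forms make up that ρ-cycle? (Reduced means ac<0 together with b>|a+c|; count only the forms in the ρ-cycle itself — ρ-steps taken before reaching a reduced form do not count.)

D = 425, ⌊√D⌋ = 20
descent: ρ → (-5,15,10)  [lands on river]
river: ρ → (10,5,-10)
river: ρ → (-10,15,5)
river: ρ → (5,15,-10)
river: ρ → (-10,5,10)
river: ρ → (10,15,-5)
ρ-cycle length = 6 (tail of 1 descent step not counted)

6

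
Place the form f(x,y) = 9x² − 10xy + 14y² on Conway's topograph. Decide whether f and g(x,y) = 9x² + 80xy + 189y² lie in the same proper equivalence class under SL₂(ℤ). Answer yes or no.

D₁ = -404, D₂ = -404
f: translate: b→8 (≡-10 mod 18), so (9,-10,14)→(9,8,13)
f: reduced (well bottom): (9,8,13) with a≤c, −a<b≤a
g: translate: b→8 (≡80 mod 18), so (9,80,189)→(9,8,13)
g: reduced (well bottom): (9,8,13) with a≤c, −a<b≤a
reduced forms (9, 8, 13) vs (9, 8, 13) ⇒ equivalent

yes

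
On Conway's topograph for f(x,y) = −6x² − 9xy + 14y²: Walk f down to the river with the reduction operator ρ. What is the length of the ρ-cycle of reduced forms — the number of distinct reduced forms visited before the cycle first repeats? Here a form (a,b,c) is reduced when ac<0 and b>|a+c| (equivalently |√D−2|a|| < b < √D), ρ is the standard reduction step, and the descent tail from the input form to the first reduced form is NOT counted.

D = 417, ⌊√D⌋ = 20
descent: ρ → (14,9,-6)  [lands on river]
river: ρ → (-6,15,8)
river: ρ → (8,17,-4)
river: ρ → (-4,15,12)
river: ρ → (12,9,-7)
river: ρ → (-7,19,2)
river: ρ → (2,17,-16)
river: ρ → (-16,15,3)
river: ρ → (3,15,-16)
river: ρ → (-16,17,2)
river: ρ → (2,19,-7)
river: ρ → (-7,9,12)
river: ρ → (12,15,-4)
river: ρ → (-4,17,8)
river: ρ → (8,15,-6)
river: ρ → (-6,9,14)
river: ρ → (14,19,-1)
river: ρ → (-1,19,14)
ρ-cycle length = 18 (tail of 1 descent step not counted)

18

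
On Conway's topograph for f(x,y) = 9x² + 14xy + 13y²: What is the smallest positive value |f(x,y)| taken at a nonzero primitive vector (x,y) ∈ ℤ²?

translate: b→-4 (≡14 mod 18), so (9,14,13)→(9,-4,8)
flip: (9,-4,8)→(8,4,9)
reduced (well bottom): (8,4,9) with a≤c, −a<b≤a
well minimum = a = 8

8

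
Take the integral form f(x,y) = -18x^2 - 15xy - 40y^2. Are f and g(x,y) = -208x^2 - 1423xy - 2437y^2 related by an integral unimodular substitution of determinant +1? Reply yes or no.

D₁ = -2655, D₂ = -2655
f is negative-definite; reduce −f:
−f: reduced (well bottom): (18,15,40) with a≤c, −a<b≤a
flip sign back: reduced form of f is (-18,-15,-40)
g is negative-definite; reduce −g:
−g: translate: b→175 (≡1423 mod 416), so (208,1423,2437)→(208,175,40)
−g: flip: (208,175,40)→(40,-175,208)
−g: translate: b→-15 (≡-175 mod 80), so (40,-175,208)→(40,-15,18)
−g: flip: (40,-15,18)→(18,15,40)
−g: reduced (well bottom): (18,15,40) with a≤c, −a<b≤a
flip sign back: reduced form of g is (-18,-15,-40)
reduced forms (-18, -15, -40) vs (-18, -15, -40) ⇒ equivalent

yes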